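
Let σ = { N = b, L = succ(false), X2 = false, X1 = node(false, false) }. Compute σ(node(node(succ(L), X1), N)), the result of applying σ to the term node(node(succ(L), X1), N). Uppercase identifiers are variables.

Replace each occurrence of N with b.
Replace each occurrence of L with succ(false).
Replace each occurrence of X1 with node(false, false).
Result: node(node(succ(succ(false)), node(false, false)), b).

node(node(succ(succ(false)), node(false, false)), b)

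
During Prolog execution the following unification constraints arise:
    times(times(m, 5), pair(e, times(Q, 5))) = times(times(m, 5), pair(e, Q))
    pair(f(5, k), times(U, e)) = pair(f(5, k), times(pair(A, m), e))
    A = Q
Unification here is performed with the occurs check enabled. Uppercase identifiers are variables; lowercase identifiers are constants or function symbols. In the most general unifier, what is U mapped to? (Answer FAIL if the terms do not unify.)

FAIL

Decompose times/2: times(m, 5) = times(m, 5),  pair(e, times(Q, 5)) = pair(e, Q).
Delete trivial equation times(m, 5) = times(m, 5).
Decompose pair/2: e = e,  times(Q, 5) = Q.
Delete trivial equation e = e.
Occurs check fails: Q occurs in times(Q, 5); the equation Q = times(Q, 5) has no finite solution.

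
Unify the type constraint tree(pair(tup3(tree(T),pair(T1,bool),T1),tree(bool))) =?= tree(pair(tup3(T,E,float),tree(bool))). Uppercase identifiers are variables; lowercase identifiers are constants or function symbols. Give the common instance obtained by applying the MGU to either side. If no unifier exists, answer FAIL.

Decompose tree/1: pair(tup3(tree(T),pair(T1,bool),T1),tree(bool)) =?= pair(tup3(T,E,float),tree(bool)).
Decompose pair/2: tup3(tree(T),pair(T1,bool),T1) =?= tup3(T,E,float),  tree(bool) =?= tree(bool).
Decompose tup3/3: tree(T) =?= T,  pair(T1,bool) =?= E,  T1 =?= float.
Occurs check fails: T occurs in tree(T); the equation T =?= tree(T) has no finite solution.

FAIL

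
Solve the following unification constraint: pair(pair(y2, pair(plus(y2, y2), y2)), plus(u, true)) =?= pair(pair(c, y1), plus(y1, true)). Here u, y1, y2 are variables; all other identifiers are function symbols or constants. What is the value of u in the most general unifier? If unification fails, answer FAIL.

Decompose pair/2: pair(y2, pair(plus(y2, y2), y2)) =?= pair(c, y1),  plus(u, true) =?= plus(y1, true).
Decompose pair/2: y2 =?= c,  pair(plus(y2, y2), y2) =?= y1.
Bind y2 := c; substituting into the one remaining equation that mentions y2 gives: pair(plus(c, c), c) =?= y1.
Bind y1 := pair(plus(c, c), c); substituting into the remaining equation gives: plus(u, true) =?= plus(pair(plus(c, c), c), true).
Decompose plus/2: u =?= pair(plus(c, c), c),  true =?= true.
Bind u := pair(plus(c, c), c); no other remaining equation mentions u.
Delete trivial equation true =?= true.
MGU = { y2 := c, y1 := pair(plus(c, c), c), u := pair(plus(c, c), c) }, so u := pair(plus(c, c), c).

pair(plus(c, c), c)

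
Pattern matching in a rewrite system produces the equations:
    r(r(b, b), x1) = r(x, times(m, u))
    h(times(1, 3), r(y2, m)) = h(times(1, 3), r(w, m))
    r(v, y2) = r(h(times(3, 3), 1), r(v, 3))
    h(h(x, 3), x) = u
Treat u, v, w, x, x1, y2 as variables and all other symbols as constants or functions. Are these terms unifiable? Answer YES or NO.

Decompose r/2: r(b, b) = x,  x1 = times(m, u).
Bind x := r(b, b); substituting into the one remaining equation that mentions x gives: h(h(r(b, b), 3), r(b, b)) = u.
Bind x1 := times(m, u); no other remaining equation mentions x1.
Decompose h/2: times(1, 3) = times(1, 3),  r(y2, m) = r(w, m).
Delete trivial equation times(1, 3) = times(1, 3).
Decompose r/2: y2 = w,  m = m.
Bind y2 := w; substituting into the one remaining equation that mentions y2 gives: r(v, w) = r(h(times(3, 3), 1), r(v, 3)).
Delete trivial equation m = m.
Decompose r/2: v = h(times(3, 3), 1),  w = r(v, 3).
Bind v := h(times(3, 3), 1); substituting into the one remaining equation that mentions v gives: w = r(h(times(3, 3), 1), 3).
Bind w := r(h(times(3, 3), 1), 3); no other remaining equation mentions w. Substituting into the earlier binding gives y2 := r(h(times(3, 3), 1), 3).
Bind u := h(h(r(b, b), 3), r(b, b)). Substituting into the earlier binding gives x1 := times(m, h(h(r(b, b), 3), r(b, b))).
No equations remain and no clash or occurs-check failure arose, so a unifier exists.

YES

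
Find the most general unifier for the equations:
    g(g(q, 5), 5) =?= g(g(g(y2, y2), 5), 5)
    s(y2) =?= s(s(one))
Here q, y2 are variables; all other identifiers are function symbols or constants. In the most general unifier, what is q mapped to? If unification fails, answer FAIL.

Decompose g/2: g(q, 5) =?= g(g(y2, y2), 5),  5 =?= 5.
Decompose g/2: q =?= g(y2, y2),  5 =?= 5.
Bind q := g(y2, y2); no other remaining equation mentions q.
Delete trivial equation 5 =?= 5.
Delete trivial equation 5 =?= 5.
Decompose s/1: y2 =?= s(one).
Bind y2 := s(one). Substituting into the earlier binding gives q := g(s(one), s(one)).
MGU = { q ↦ g(s(one), s(one)), y2 ↦ s(one) }, so q ↦ g(s(one), s(one)).

g(s(one), s(one))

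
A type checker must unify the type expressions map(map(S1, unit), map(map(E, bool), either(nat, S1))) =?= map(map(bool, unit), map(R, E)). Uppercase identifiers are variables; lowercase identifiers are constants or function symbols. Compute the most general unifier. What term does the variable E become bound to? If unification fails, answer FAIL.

either(nat, bool)

Decompose map/2: map(S1, unit) =?= map(bool, unit),  map(map(E, bool), either(nat, S1)) =?= map(R, E).
Decompose map/2: S1 =?= bool,  unit =?= unit.
Bind S1 := bool; substituting into the one remaining equation that mentions S1 gives: map(map(E, bool), either(nat, bool)) =?= map(R, E).
Delete trivial equation unit =?= unit.
Decompose map/2: map(E, bool) =?= R,  either(nat, bool) =?= E.
Bind R := map(E, bool); no other remaining equation mentions R.
Bind E := either(nat, bool). Substituting into the earlier binding gives R := map(either(nat, bool), bool).
MGU = { S1 := bool, R := map(either(nat, bool), bool), E := either(nat, bool) }, so E := either(nat, bool).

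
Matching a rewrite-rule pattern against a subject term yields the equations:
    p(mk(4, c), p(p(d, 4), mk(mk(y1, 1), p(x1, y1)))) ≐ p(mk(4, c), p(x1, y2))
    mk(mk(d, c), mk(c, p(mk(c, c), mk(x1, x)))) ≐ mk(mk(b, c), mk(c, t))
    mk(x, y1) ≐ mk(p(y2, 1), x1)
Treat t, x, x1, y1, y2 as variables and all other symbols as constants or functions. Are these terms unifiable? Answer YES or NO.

Decompose p/2: mk(4, c) ≐ mk(4, c),  p(p(d, 4), mk(mk(y1, 1), p(x1, y1))) ≐ p(x1, y2).
Delete trivial equation mk(4, c) ≐ mk(4, c).
Decompose p/2: p(d, 4) ≐ x1,  mk(mk(y1, 1), p(x1, y1)) ≐ y2.
Bind x1 := p(d, 4); substituting into the remaining equations gives: mk(mk(y1, 1), p(p(d, 4), y1)) ≐ y2,  mk(mk(d, c), mk(c, p(mk(c, c), mk(p(d, 4), x)))) ≐ mk(mk(b, c), mk(c, t)),  mk(x, y1) ≐ mk(p(y2, 1), p(d, 4)).
Bind y2 := mk(mk(y1, 1), p(p(d, 4), y1)); substituting into the one remaining equation that mentions y2 gives: mk(x, y1) ≐ mk(p(mk(mk(y1, 1), p(p(d, 4), y1)), 1), p(d, 4)).
Decompose mk/2: mk(d, c) ≐ mk(b, c),  mk(c, p(mk(c, c), mk(p(d, 4), x))) ≐ mk(c, t).
Decompose mk/2: d ≐ b,  c ≐ c.
Clash: constants d and b differ; no unifier exists.

NO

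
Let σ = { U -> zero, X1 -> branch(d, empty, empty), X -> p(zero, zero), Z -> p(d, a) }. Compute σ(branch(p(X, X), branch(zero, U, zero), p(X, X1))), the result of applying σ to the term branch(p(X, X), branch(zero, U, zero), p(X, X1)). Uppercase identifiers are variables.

Replace each occurrence of U with zero.
Replace each occurrence of X1 with branch(d, empty, empty).
Replace each occurrence of X with p(zero, zero).
Result: branch(p(p(zero, zero), p(zero, zero)), branch(zero, zero, zero), p(p(zero, zero), branch(d, empty, empty))).

branch(p(p(zero, zero), p(zero, zero)), branch(zero, zero, zero), p(p(zero, zero), branch(d, empty, empty)))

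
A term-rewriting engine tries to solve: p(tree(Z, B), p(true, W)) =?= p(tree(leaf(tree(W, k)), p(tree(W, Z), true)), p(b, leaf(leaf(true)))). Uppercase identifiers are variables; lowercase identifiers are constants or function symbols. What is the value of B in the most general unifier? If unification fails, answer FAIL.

Decompose p/2: tree(Z, B) =?= tree(leaf(tree(W, k)), p(tree(W, Z), true)),  p(true, W) =?= p(b, leaf(leaf(true))).
Decompose tree/2: Z =?= leaf(tree(W, k)),  B =?= p(tree(W, Z), true).
Bind Z := leaf(tree(W, k)); substituting into the one remaining equation that mentions Z gives: B =?= p(tree(W, leaf(tree(W, k))), true).
Bind B := p(tree(W, leaf(tree(W, k))), true); no other remaining equation mentions B.
Decompose p/2: true =?= b,  W =?= leaf(leaf(true)).
Clash: constants true and b differ; no unifier exists.

FAIL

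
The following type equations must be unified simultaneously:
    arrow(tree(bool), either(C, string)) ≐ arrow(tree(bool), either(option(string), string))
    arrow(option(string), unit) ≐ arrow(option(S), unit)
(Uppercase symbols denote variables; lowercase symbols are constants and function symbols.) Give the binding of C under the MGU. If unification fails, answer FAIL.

Decompose arrow/2: tree(bool) ≐ tree(bool),  either(C, string) ≐ either(option(string), string).
Delete trivial equation tree(bool) ≐ tree(bool).
Decompose either/2: C ≐ option(string),  string ≐ string.
Bind C := option(string); no other remaining equation mentions C.
Delete trivial equation string ≐ string.
Decompose arrow/2: option(string) ≐ option(S),  unit ≐ unit.
Decompose option/1: string ≐ S.
Bind S := string; no other remaining equation mentions S.
Delete trivial equation unit ≐ unit.
MGU = { C ↦ option(string), S ↦ string }, so C ↦ option(string).

option(string)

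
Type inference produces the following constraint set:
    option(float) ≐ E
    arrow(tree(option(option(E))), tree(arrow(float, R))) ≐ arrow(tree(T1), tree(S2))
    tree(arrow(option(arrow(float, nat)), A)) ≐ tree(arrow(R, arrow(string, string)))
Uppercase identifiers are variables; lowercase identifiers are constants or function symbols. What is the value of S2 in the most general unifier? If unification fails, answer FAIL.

Bind E := option(float); substituting into the one remaining equation that mentions E gives: arrow(tree(option(option(option(float)))), tree(arrow(float, R))) ≐ arrow(tree(T1), tree(S2)).
Decompose arrow/2: tree(option(option(option(float)))) ≐ tree(T1),  tree(arrow(float, R)) ≐ tree(S2).
Decompose tree/1: option(option(option(float))) ≐ T1.
Bind T1 := option(option(option(float))); no other remaining equation mentions T1.
Decompose tree/1: arrow(float, R) ≐ S2.
Bind S2 := arrow(float, R); no other remaining equation mentions S2.
Decompose tree/1: arrow(option(arrow(float, nat)), A) ≐ arrow(R, arrow(string, string)).
Decompose arrow/2: option(arrow(float, nat)) ≐ R,  A ≐ arrow(string, string).
Bind R := option(arrow(float, nat)); no other remaining equation mentions R. Substituting into the earlier binding gives S2 := arrow(float, option(arrow(float, nat))).
Bind A := arrow(string, string).
MGU = { E -> option(float), T1 -> option(option(option(float))), S2 -> arrow(float, option(arrow(float, nat))), R -> option(arrow(float, nat)), A -> arrow(string, string) }, so S2 -> arrow(float, option(arrow(float, nat))).

arrow(float, option(arrow(float, nat)))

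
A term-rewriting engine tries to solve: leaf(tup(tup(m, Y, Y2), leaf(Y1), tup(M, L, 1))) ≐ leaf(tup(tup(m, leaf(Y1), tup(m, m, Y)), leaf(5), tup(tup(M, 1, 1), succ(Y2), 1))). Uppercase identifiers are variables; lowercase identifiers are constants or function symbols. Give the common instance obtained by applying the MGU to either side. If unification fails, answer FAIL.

Decompose leaf/1: tup(tup(m, Y, Y2), leaf(Y1), tup(M, L, 1)) ≐ tup(tup(m, leaf(Y1), tup(m, m, Y)), leaf(5), tup(tup(M, 1, 1), succ(Y2), 1)).
Decompose tup/3: tup(m, Y, Y2) ≐ tup(m, leaf(Y1), tup(m, m, Y)),  leaf(Y1) ≐ leaf(5),  tup(M, L, 1) ≐ tup(tup(M, 1, 1), succ(Y2), 1).
Decompose tup/3: m ≐ m,  Y ≐ leaf(Y1),  Y2 ≐ tup(m, m, Y).
Delete trivial equation m ≐ m.
Bind Y := leaf(Y1); substituting into the one remaining equation that mentions Y gives: Y2 ≐ tup(m, m, leaf(Y1)).
Bind Y2 := tup(m, m, leaf(Y1)); substituting into the one remaining equation that mentions Y2 gives: tup(M, L, 1) ≐ tup(tup(M, 1, 1), succ(tup(m, m, leaf(Y1))), 1).
Decompose leaf/1: Y1 ≐ 5.
Bind Y1 := 5; substituting into the remaining equation gives: tup(M, L, 1) ≐ tup(tup(M, 1, 1), succ(tup(m, m, leaf(5))), 1). Substituting into the earlier bindings gives Y := leaf(5), Y2 := tup(m, m, leaf(5)).
Decompose tup/3: M ≐ tup(M, 1, 1),  L ≐ succ(tup(m, m, leaf(5))),  1 ≐ 1.
Occurs check fails: M occurs in tup(M, 1, 1); the equation M ≐ tup(M, 1, 1) has no finite solution.

FAIL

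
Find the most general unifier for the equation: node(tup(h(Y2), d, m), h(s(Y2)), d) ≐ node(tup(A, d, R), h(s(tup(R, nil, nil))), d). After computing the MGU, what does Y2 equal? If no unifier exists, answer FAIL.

Decompose node/3: tup(h(Y2), d, m) ≐ tup(A, d, R),  h(s(Y2)) ≐ h(s(tup(R, nil, nil))),  d ≐ d.
Decompose tup/3: h(Y2) ≐ A,  d ≐ d,  m ≐ R.
Bind A := h(Y2); no other remaining equation mentions A.
Delete trivial equation d ≐ d.
Bind R := m; substituting into the one remaining equation that mentions R gives: h(s(Y2)) ≐ h(s(tup(m, nil, nil))).
Decompose h/1: s(Y2) ≐ s(tup(m, nil, nil)).
Decompose s/1: Y2 ≐ tup(m, nil, nil).
Bind Y2 := tup(m, nil, nil); no other remaining equation mentions Y2. Substituting into the earlier binding gives A := h(tup(m, nil, nil)).
Delete trivial equation d ≐ d.
MGU = { A -> h(tup(m, nil, nil)), R -> m, Y2 -> tup(m, nil, nil) }, so Y2 -> tup(m, nil, nil).

tup(m, nil, nil)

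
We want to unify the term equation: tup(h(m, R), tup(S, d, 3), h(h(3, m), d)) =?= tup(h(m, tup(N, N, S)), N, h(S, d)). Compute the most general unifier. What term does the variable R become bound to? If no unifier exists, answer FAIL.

Decompose tup/3: h(m, R) =?= h(m, tup(N, N, S)),  tup(S, d, 3) =?= N,  h(h(3, m), d) =?= h(S, d).
Decompose h/2: m =?= m,  R =?= tup(N, N, S).
Delete trivial equation m =?= m.
Bind R := tup(N, N, S); no other remaining equation mentions R.
Bind N := tup(S, d, 3); no other remaining equation mentions N. Substituting into the earlier binding gives R := tup(tup(S, d, 3), tup(S, d, 3), S).
Decompose h/2: h(3, m) =?= S,  d =?= d.
Bind S := h(3, m); no other remaining equation mentions S. Substituting into the earlier bindings gives R := tup(tup(h(3, m), d, 3), tup(h(3, m), d, 3), h(3, m)), N := tup(h(3, m), d, 3).
Delete trivial equation d =?= d.
MGU = { R ↦ tup(tup(h(3, m), d, 3), tup(h(3, m), d, 3), h(3, m)), N ↦ tup(h(3, m), d, 3), S ↦ h(3, m) }, so R ↦ tup(tup(h(3, m), d, 3), tup(h(3, m), d, 3), h(3, m)).

tup(tup(h(3, m), d, 3), tup(h(3, m), d, 3), h(3, m))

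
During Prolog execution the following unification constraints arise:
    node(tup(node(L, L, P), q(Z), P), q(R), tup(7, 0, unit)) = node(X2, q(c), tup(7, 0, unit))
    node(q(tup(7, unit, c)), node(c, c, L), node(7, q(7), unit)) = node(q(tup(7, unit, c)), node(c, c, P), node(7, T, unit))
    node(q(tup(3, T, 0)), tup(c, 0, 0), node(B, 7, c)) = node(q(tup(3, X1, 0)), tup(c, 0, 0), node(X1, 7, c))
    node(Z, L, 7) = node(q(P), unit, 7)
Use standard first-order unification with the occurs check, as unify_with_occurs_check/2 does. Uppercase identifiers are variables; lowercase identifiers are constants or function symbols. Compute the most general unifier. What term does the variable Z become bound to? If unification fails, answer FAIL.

Decompose node/3: tup(node(L, L, P), q(Z), P) = X2,  q(R) = q(c),  tup(7, 0, unit) = tup(7, 0, unit).
Bind X2 := tup(node(L, L, P), q(Z), P); no other remaining equation mentions X2.
Decompose q/1: R = c.
Bind R := c; no other remaining equation mentions R.
Delete trivial equation tup(7, 0, unit) = tup(7, 0, unit).
Decompose node/3: q(tup(7, unit, c)) = q(tup(7, unit, c)),  node(c, c, L) = node(c, c, P),  node(7, q(7), unit) = node(7, T, unit).
Delete trivial equation q(tup(7, unit, c)) = q(tup(7, unit, c)).
Decompose node/3: c = c,  c = c,  L = P.
Delete trivial equation c = c.
Delete trivial equation c = c.
Bind L := P; substituting into the one remaining equation that mentions L gives: node(Z, P, 7) = node(q(P), unit, 7). Substituting into the earlier binding gives X2 := tup(node(P, P, P), q(Z), P).
Decompose node/3: 7 = 7,  q(7) = T,  unit = unit.
Delete trivial equation 7 = 7.
Bind T := q(7); substituting into the one remaining equation that mentions T gives: node(q(tup(3, q(7), 0)), tup(c, 0, 0), node(B, 7, c)) = node(q(tup(3, X1, 0)), tup(c, 0, 0), node(X1, 7, c)).
Delete trivial equation unit = unit.
Decompose node/3: q(tup(3, q(7), 0)) = q(tup(3, X1, 0)),  tup(c, 0, 0) = tup(c, 0, 0),  node(B, 7, c) = node(X1, 7, c).
Decompose q/1: tup(3, q(7), 0) = tup(3, X1, 0).
Decompose tup/3: 3 = 3,  q(7) = X1,  0 = 0.
Delete trivial equation 3 = 3.
Bind X1 := q(7); substituting into the one remaining equation that mentions X1 gives: node(B, 7, c) = node(q(7), 7, c).
Delete trivial equation 0 = 0.
Delete trivial equation tup(c, 0, 0) = tup(c, 0, 0).
Decompose node/3: B = q(7),  7 = 7,  c = c.
Bind B := q(7); no other remaining equation mentions B.
Delete trivial equation 7 = 7.
Delete trivial equation c = c.
Decompose node/3: Z = q(P),  P = unit,  7 = 7.
Bind Z := q(P); no other remaining equation mentions Z. Substituting into the earlier binding gives X2 := tup(node(P, P, P), q(q(P)), P).
Bind P := unit; no other remaining equation mentions P. Substituting into the earlier bindings gives X2 := tup(node(unit, unit, unit), q(q(unit)), unit), L := unit, Z := q(unit).
Delete trivial equation 7 = 7.
MGU = { X2 ↦ tup(node(unit, unit, unit), q(q(unit)), unit), R ↦ c, L ↦ unit, T ↦ q(7), X1 ↦ q(7), B ↦ q(7), Z ↦ q(unit), P ↦ unit }, so Z ↦ q(unit).

q(unit)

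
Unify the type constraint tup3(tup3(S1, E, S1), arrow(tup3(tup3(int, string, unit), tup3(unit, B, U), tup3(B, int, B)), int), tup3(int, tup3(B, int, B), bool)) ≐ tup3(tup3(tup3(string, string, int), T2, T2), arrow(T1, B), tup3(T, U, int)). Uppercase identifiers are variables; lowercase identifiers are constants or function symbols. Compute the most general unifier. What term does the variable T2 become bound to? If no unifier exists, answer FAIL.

Decompose tup3/3: tup3(S1, E, S1) ≐ tup3(tup3(string, string, int), T2, T2),  arrow(tup3(tup3(int, string, unit), tup3(unit, B, U), tup3(B, int, B)), int) ≐ arrow(T1, B),  tup3(int, tup3(B, int, B), bool) ≐ tup3(T, U, int).
Decompose tup3/3: S1 ≐ tup3(string, string, int),  E ≐ T2,  S1 ≐ T2.
Bind S1 := tup3(string, string, int); substituting into the one remaining equation that mentions S1 gives: tup3(string, string, int) ≐ T2.
Bind E := T2; no other remaining equation mentions E.
Bind T2 := tup3(string, string, int); no other remaining equation mentions T2. Substituting into the earlier binding gives E := tup3(string, string, int).
Decompose arrow/2: tup3(tup3(int, string, unit), tup3(unit, B, U), tup3(B, int, B)) ≐ T1,  int ≐ B.
Bind T1 := tup3(tup3(int, string, unit), tup3(unit, B, U), tup3(B, int, B)); no other remaining equation mentions T1.
Bind B := int; substituting into the remaining equation gives: tup3(int, tup3(int, int, int), bool) ≐ tup3(T, U, int). Substituting into the earlier binding gives T1 := tup3(tup3(int, string, unit), tup3(unit, int, U), tup3(int, int, int)).
Decompose tup3/3: int ≐ T,  tup3(int, int, int) ≐ U,  bool ≐ int.
Bind T := int; no other remaining equation mentions T.
Bind U := tup3(int, int, int); no other remaining equation mentions U. Substituting into the earlier binding gives T1 := tup3(tup3(int, string, unit), tup3(unit, int, tup3(int, int, int)), tup3(int, int, int)).
Clash: constants bool and int differ; no unifier exists.

FAIL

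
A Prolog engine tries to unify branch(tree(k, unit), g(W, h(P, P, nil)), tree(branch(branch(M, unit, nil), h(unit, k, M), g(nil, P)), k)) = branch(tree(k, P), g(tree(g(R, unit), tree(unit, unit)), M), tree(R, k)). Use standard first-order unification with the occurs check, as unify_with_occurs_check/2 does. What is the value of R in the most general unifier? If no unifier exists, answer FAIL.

branch(branch(h(unit, unit, nil), unit, nil), h(unit, k, h(unit, unit, nil)), g(nil, unit))

Decompose branch/3: tree(k, unit) = tree(k, P),  g(W, h(P, P, nil)) = g(tree(g(R, unit), tree(unit, unit)), M),  tree(branch(branch(M, unit, nil), h(unit, k, M), g(nil, P)), k) = tree(R, k).
Decompose tree/2: k = k,  unit = P.
Delete trivial equation k = k.
Bind P := unit; substituting into the remaining equations gives: g(W, h(unit, unit, nil)) = g(tree(g(R, unit), tree(unit, unit)), M),  tree(branch(branch(M, unit, nil), h(unit, k, M), g(nil, unit)), k) = tree(R, k).
Decompose g/2: W = tree(g(R, unit), tree(unit, unit)),  h(unit, unit, nil) = M.
Bind W := tree(g(R, unit), tree(unit, unit)); no other remaining equation mentions W.
Bind M := h(unit, unit, nil); substituting into the remaining equation gives: tree(branch(branch(h(unit, unit, nil), unit, nil), h(unit, k, h(unit, unit, nil)), g(nil, unit)), k) = tree(R, k).
Decompose tree/2: branch(branch(h(unit, unit, nil), unit, nil), h(unit, k, h(unit, unit, nil)), g(nil, unit)) = R,  k = k.
Bind R := branch(branch(h(unit, unit, nil), unit, nil), h(unit, k, h(unit, unit, nil)), g(nil, unit)); no other remaining equation mentions R. Substituting into the earlier binding gives W := tree(g(branch(branch(h(unit, unit, nil), unit, nil), h(unit, k, h(unit, unit, nil)), g(nil, unit)), unit), tree(unit, unit)).
Delete trivial equation k = k.
MGU = { P ↦ unit, W ↦ tree(g(branch(branch(h(unit, unit, nil), unit, nil), h(unit, k, h(unit, unit, nil)), g(nil, unit)), unit), tree(unit, unit)), M ↦ h(unit, unit, nil), R ↦ branch(branch(h(unit, unit, nil), unit, nil), h(unit, k, h(unit, unit, nil)), g(nil, unit)) }, so R ↦ branch(branch(h(unit, unit, nil), unit, nil), h(unit, k, h(unit, unit, nil)), g(nil, unit)).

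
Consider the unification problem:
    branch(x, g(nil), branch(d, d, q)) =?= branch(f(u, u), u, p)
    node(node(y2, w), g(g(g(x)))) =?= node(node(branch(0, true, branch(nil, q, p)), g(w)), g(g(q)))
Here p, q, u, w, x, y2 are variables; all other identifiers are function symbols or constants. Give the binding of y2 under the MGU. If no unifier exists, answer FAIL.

FAIL

Decompose branch/3: x =?= f(u, u),  g(nil) =?= u,  branch(d, d, q) =?= p.
Bind x := f(u, u); substituting into the one remaining equation that mentions x gives: node(node(y2, w), g(g(g(f(u, u))))) =?= node(node(branch(0, true, branch(nil, q, p)), g(w)), g(g(q))).
Bind u := g(nil); substituting into the one remaining equation that mentions u gives: node(node(y2, w), g(g(g(f(g(nil), g(nil)))))) =?= node(node(branch(0, true, branch(nil, q, p)), g(w)), g(g(q))). Substituting into the earlier binding gives x := f(g(nil), g(nil)).
Bind p := branch(d, d, q); substituting into the remaining equation gives: node(node(y2, w), g(g(g(f(g(nil), g(nil)))))) =?= node(node(branch(0, true, branch(nil, q, branch(d, d, q))), g(w)), g(g(q))).
Decompose node/2: node(y2, w) =?= node(branch(0, true, branch(nil, q, branch(d, d, q))), g(w)),  g(g(g(f(g(nil), g(nil))))) =?= g(g(q)).
Decompose node/2: y2 =?= branch(0, true, branch(nil, q, branch(d, d, q))),  w =?= g(w).
Bind y2 := branch(0, true, branch(nil, q, branch(d, d, q))); no other remaining equation mentions y2.
Occurs check fails: w occurs in g(w); the equation w =?= g(w) has no finite solution.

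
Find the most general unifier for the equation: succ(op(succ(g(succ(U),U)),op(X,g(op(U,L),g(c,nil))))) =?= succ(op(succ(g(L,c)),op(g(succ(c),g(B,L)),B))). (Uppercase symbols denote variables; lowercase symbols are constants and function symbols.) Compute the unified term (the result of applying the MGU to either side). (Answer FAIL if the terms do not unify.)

succ(op(succ(g(succ(c),c)),op(g(succ(c),g(g(op(c,succ(c)),g(c,nil)),succ(c))),g(op(c,succ(c)),g(c,nil)))))

Decompose succ/1: op(succ(g(succ(U),U)),op(X,g(op(U,L),g(c,nil)))) =?= op(succ(g(L,c)),op(g(succ(c),g(B,L)),B)).
Decompose op/2: succ(g(succ(U),U)) =?= succ(g(L,c)),  op(X,g(op(U,L),g(c,nil))) =?= op(g(succ(c),g(B,L)),B).
Decompose succ/1: g(succ(U),U) =?= g(L,c).
Decompose g/2: succ(U) =?= L,  U =?= c.
Bind L := succ(U); substituting into the one remaining equation that mentions L gives: op(X,g(op(U,succ(U)),g(c,nil))) =?= op(g(succ(c),g(B,succ(U))),B).
Bind U := c; substituting into the remaining equation gives: op(X,g(op(c,succ(c)),g(c,nil))) =?= op(g(succ(c),g(B,succ(c))),B). Substituting into the earlier binding gives L := succ(c).
Decompose op/2: X =?= g(succ(c),g(B,succ(c))),  g(op(c,succ(c)),g(c,nil)) =?= B.
Bind X := g(succ(c),g(B,succ(c))); no other remaining equation mentions X.
Bind B := g(op(c,succ(c)),g(c,nil)). Substituting into the earlier binding gives X := g(succ(c),g(g(op(c,succ(c)),g(c,nil)),succ(c))).
Applying the MGU to either side gives succ(op(succ(g(succ(c),c)),op(g(succ(c),g(g(op(c,succ(c)),g(c,nil)),succ(c))),g(op(c,succ(c)),g(c,nil))))).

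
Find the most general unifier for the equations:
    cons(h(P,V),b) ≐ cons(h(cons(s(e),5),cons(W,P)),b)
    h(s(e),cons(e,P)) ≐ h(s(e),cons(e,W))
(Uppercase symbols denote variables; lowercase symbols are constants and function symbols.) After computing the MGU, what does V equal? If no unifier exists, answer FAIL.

Decompose cons/2: h(P,V) ≐ h(cons(s(e),5),cons(W,P)),  b ≐ b.
Decompose h/2: P ≐ cons(s(e),5),  V ≐ cons(W,P).
Bind P := cons(s(e),5); substituting into the 2 remaining equations that mention P gives: V ≐ cons(W,cons(s(e),5)),  h(s(e),cons(e,cons(s(e),5))) ≐ h(s(e),cons(e,W)).
Bind V := cons(W,cons(s(e),5)); no other remaining equation mentions V.
Delete trivial equation b ≐ b.
Decompose h/2: s(e) ≐ s(e),  cons(e,cons(s(e),5)) ≐ cons(e,W).
Delete trivial equation s(e) ≐ s(e).
Decompose cons/2: e ≐ e,  cons(s(e),5) ≐ W.
Delete trivial equation e ≐ e.
Bind W := cons(s(e),5). Substituting into the earlier binding gives V := cons(cons(s(e),5),cons(s(e),5)).
MGU = { P := cons(s(e),5), V := cons(cons(s(e),5),cons(s(e),5)), W := cons(s(e),5) }, so V := cons(cons(s(e),5),cons(s(e),5)).

cons(cons(s(e),5),cons(s(e),5))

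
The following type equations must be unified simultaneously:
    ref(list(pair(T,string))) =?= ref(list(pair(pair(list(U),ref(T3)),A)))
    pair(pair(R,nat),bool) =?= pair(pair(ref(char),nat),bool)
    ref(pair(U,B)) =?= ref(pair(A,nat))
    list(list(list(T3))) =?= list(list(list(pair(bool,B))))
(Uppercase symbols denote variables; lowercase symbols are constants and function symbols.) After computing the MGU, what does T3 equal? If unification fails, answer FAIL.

pair(bool,nat)

Decompose ref/1: list(pair(T,string)) =?= list(pair(pair(list(U),ref(T3)),A)).
Decompose list/1: pair(T,string) =?= pair(pair(list(U),ref(T3)),A).
Decompose pair/2: T =?= pair(list(U),ref(T3)),  string =?= A.
Bind T := pair(list(U),ref(T3)); no other remaining equation mentions T.
Bind A := string; substituting into the one remaining equation that mentions A gives: ref(pair(U,B)) =?= ref(pair(string,nat)).
Decompose pair/2: pair(R,nat) =?= pair(ref(char),nat),  bool =?= bool.
Decompose pair/2: R =?= ref(char),  nat =?= nat.
Bind R := ref(char); no other remaining equation mentions R.
Delete trivial equation nat =?= nat.
Delete trivial equation bool =?= bool.
Decompose ref/1: pair(U,B) =?= pair(string,nat).
Decompose pair/2: U =?= string,  B =?= nat.
Bind U := string; no other remaining equation mentions U. Substituting into the earlier binding gives T := pair(list(string),ref(T3)).
Bind B := nat; substituting into the remaining equation gives: list(list(list(T3))) =?= list(list(list(pair(bool,nat)))).
Decompose list/1: list(list(T3)) =?= list(list(pair(bool,nat))).
Decompose list/1: list(T3) =?= list(pair(bool,nat)).
Decompose list/1: T3 =?= pair(bool,nat).
Bind T3 := pair(bool,nat). Substituting into the earlier binding gives T := pair(list(string),ref(pair(bool,nat))).
MGU = { T := pair(list(string),ref(pair(bool,nat))), A := string, R := ref(char), U := string, B := nat, T3 := pair(bool,nat) }, so T3 := pair(bool,nat).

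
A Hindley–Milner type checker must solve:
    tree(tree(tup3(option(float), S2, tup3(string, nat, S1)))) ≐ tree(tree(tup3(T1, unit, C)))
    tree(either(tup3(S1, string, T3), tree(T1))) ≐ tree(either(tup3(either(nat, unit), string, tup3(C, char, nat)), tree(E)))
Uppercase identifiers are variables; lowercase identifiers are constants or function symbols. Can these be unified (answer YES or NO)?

YES

Decompose tree/1: tree(tup3(option(float), S2, tup3(string, nat, S1))) ≐ tree(tup3(T1, unit, C)).
Decompose tree/1: tup3(option(float), S2, tup3(string, nat, S1)) ≐ tup3(T1, unit, C).
Decompose tup3/3: option(float) ≐ T1,  S2 ≐ unit,  tup3(string, nat, S1) ≐ C.
Bind T1 := option(float); substituting into the one remaining equation that mentions T1 gives: tree(either(tup3(S1, string, T3), tree(option(float)))) ≐ tree(either(tup3(either(nat, unit), string, tup3(C, char, nat)), tree(E))).
Bind S2 := unit; no other remaining equation mentions S2.
Bind C := tup3(string, nat, S1); substituting into the remaining equation gives: tree(either(tup3(S1, string, T3), tree(option(float)))) ≐ tree(either(tup3(either(nat, unit), string, tup3(tup3(string, nat, S1), char, nat)), tree(E))).
Decompose tree/1: either(tup3(S1, string, T3), tree(option(float))) ≐ either(tup3(either(nat, unit), string, tup3(tup3(string, nat, S1), char, nat)), tree(E)).
Decompose either/2: tup3(S1, string, T3) ≐ tup3(either(nat, unit), string, tup3(tup3(string, nat, S1), char, nat)),  tree(option(float)) ≐ tree(E).
Decompose tup3/3: S1 ≐ either(nat, unit),  string ≐ string,  T3 ≐ tup3(tup3(string, nat, S1), char, nat).
Bind S1 := either(nat, unit); substituting into the one remaining equation that mentions S1 gives: T3 ≐ tup3(tup3(string, nat, either(nat, unit)), char, nat). Substituting into the earlier binding gives C := tup3(string, nat, either(nat, unit)).
Delete trivial equation string ≐ string.
Bind T3 := tup3(tup3(string, nat, either(nat, unit)), char, nat); no other remaining equation mentions T3.
Decompose tree/1: option(float) ≐ E.
Bind E := option(float).
No equations remain and no clash or occurs-check failure arose, so a unifier exists.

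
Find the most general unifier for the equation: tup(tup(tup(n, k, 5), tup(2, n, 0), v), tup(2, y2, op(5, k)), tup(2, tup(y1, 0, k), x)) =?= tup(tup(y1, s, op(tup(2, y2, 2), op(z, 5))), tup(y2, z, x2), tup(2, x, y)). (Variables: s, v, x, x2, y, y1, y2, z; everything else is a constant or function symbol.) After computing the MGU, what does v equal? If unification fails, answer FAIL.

op(tup(2, 2, 2), op(2, 5))

Decompose tup/3: tup(tup(n, k, 5), tup(2, n, 0), v) =?= tup(y1, s, op(tup(2, y2, 2), op(z, 5))),  tup(2, y2, op(5, k)) =?= tup(y2, z, x2),  tup(2, tup(y1, 0, k), x) =?= tup(2, x, y).
Decompose tup/3: tup(n, k, 5) =?= y1,  tup(2, n, 0) =?= s,  v =?= op(tup(2, y2, 2), op(z, 5)).
Bind y1 := tup(n, k, 5); substituting into the one remaining equation that mentions y1 gives: tup(2, tup(tup(n, k, 5), 0, k), x) =?= tup(2, x, y).
Bind s := tup(2, n, 0); no other remaining equation mentions s.
Bind v := op(tup(2, y2, 2), op(z, 5)); no other remaining equation mentions v.
Decompose tup/3: 2 =?= y2,  y2 =?= z,  op(5, k) =?= x2.
Bind y2 := 2; substituting into the one remaining equation that mentions y2 gives: 2 =?= z. Substituting into the earlier binding gives v := op(tup(2, 2, 2), op(z, 5)).
Bind z := 2; no other remaining equation mentions z. Substituting into the earlier binding gives v := op(tup(2, 2, 2), op(2, 5)).
Bind x2 := op(5, k); no other remaining equation mentions x2.
Decompose tup/3: 2 =?= 2,  tup(tup(n, k, 5), 0, k) =?= x,  x =?= y.
Delete trivial equation 2 =?= 2.
Bind x := tup(tup(n, k, 5), 0, k); substituting into the remaining equation gives: tup(tup(n, k, 5), 0, k) =?= y.
Bind y := tup(tup(n, k, 5), 0, k).
MGU = { y1 -> tup(n, k, 5), s -> tup(2, n, 0), v -> op(tup(2, 2, 2), op(2, 5)), y2 -> 2, z -> 2, x2 -> op(5, k), x -> tup(tup(n, k, 5), 0, k), y -> tup(tup(n, k, 5), 0, k) }, so v -> op(tup(2, 2, 2), op(2, 5)).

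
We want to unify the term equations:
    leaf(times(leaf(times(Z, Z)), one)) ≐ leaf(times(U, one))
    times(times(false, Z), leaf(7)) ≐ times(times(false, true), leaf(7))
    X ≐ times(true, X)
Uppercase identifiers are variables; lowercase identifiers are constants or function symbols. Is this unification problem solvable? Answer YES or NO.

Decompose leaf/1: times(leaf(times(Z, Z)), one) ≐ times(U, one).
Decompose times/2: leaf(times(Z, Z)) ≐ U,  one ≐ one.
Bind U := leaf(times(Z, Z)); no other remaining equation mentions U.
Delete trivial equation one ≐ one.
Decompose times/2: times(false, Z) ≐ times(false, true),  leaf(7) ≐ leaf(7).
Decompose times/2: false ≐ false,  Z ≐ true.
Delete trivial equation false ≐ false.
Bind Z := true; no other remaining equation mentions Z. Substituting into the earlier binding gives U := leaf(times(true, true)).
Delete trivial equation leaf(7) ≐ leaf(7).
Occurs check fails: X occurs in times(true, X); the equation X ≐ times(true, X) has no finite solution.

NO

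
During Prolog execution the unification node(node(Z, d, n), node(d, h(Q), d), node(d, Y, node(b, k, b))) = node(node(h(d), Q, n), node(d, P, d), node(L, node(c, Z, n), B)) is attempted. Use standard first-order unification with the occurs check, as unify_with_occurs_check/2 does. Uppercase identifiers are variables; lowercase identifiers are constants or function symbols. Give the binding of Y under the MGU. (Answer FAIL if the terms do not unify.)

Decompose node/3: node(Z, d, n) = node(h(d), Q, n),  node(d, h(Q), d) = node(d, P, d),  node(d, Y, node(b, k, b)) = node(L, node(c, Z, n), B).
Decompose node/3: Z = h(d),  d = Q,  n = n.
Bind Z := h(d); substituting into the one remaining equation that mentions Z gives: node(d, Y, node(b, k, b)) = node(L, node(c, h(d), n), B).
Bind Q := d; substituting into the one remaining equation that mentions Q gives: node(d, h(d), d) = node(d, P, d).
Delete trivial equation n = n.
Decompose node/3: d = d,  h(d) = P,  d = d.
Delete trivial equation d = d.
Bind P := h(d); no other remaining equation mentions P.
Delete trivial equation d = d.
Decompose node/3: d = L,  Y = node(c, h(d), n),  node(b, k, b) = B.
Bind L := d; no other remaining equation mentions L.
Bind Y := node(c, h(d), n); no other remaining equation mentions Y.
Bind B := node(b, k, b).
MGU = { Z = h(d), Q = d, P = h(d), L = d, Y = node(c, h(d), n), B = node(b, k, b) }, so Y = node(c, h(d), n).

node(c, h(d), n)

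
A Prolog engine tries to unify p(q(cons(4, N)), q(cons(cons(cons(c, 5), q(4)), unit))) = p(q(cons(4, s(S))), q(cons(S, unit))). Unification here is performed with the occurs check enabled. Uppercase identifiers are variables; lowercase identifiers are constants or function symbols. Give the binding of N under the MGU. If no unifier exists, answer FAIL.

Decompose p/2: q(cons(4, N)) = q(cons(4, s(S))),  q(cons(cons(cons(c, 5), q(4)), unit)) = q(cons(S, unit)).
Decompose q/1: cons(4, N) = cons(4, s(S)).
Decompose cons/2: 4 = 4,  N = s(S).
Delete trivial equation 4 = 4.
Bind N := s(S); no other remaining equation mentions N.
Decompose q/1: cons(cons(cons(c, 5), q(4)), unit) = cons(S, unit).
Decompose cons/2: cons(cons(c, 5), q(4)) = S,  unit = unit.
Bind S := cons(cons(c, 5), q(4)); no other remaining equation mentions S. Substituting into the earlier binding gives N := s(cons(cons(c, 5), q(4))).
Delete trivial equation unit = unit.
MGU = { N ↦ s(cons(cons(c, 5), q(4))), S ↦ cons(cons(c, 5), q(4)) }, so N ↦ s(cons(cons(c, 5), q(4))).

s(cons(cons(c, 5), q(4)))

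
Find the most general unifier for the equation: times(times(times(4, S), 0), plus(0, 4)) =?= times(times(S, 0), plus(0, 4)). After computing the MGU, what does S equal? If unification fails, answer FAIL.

Decompose times/2: times(times(4, S), 0) =?= times(S, 0),  plus(0, 4) =?= plus(0, 4).
Decompose times/2: times(4, S) =?= S,  0 =?= 0.
Occurs check fails: S occurs in times(4, S); the equation S =?= times(4, S) has no finite solution.

FAIL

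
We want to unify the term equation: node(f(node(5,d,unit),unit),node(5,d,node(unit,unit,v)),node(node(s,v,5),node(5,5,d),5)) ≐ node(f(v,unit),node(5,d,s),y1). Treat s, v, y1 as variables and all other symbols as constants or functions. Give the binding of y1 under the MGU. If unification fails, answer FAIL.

Decompose node/3: f(node(5,d,unit),unit) ≐ f(v,unit),  node(5,d,node(unit,unit,v)) ≐ node(5,d,s),  node(node(s,v,5),node(5,5,d),5) ≐ y1.
Decompose f/2: node(5,d,unit) ≐ v,  unit ≐ unit.
Bind v := node(5,d,unit); substituting into the 2 remaining equations that mention v gives: node(5,d,node(unit,unit,node(5,d,unit))) ≐ node(5,d,s),  node(node(s,node(5,d,unit),5),node(5,5,d),5) ≐ y1.
Delete trivial equation unit ≐ unit.
Decompose node/3: 5 ≐ 5,  d ≐ d,  node(unit,unit,node(5,d,unit)) ≐ s.
Delete trivial equation 5 ≐ 5.
Delete trivial equation d ≐ d.
Bind s := node(unit,unit,node(5,d,unit)); substituting into the remaining equation gives: node(node(node(unit,unit,node(5,d,unit)),node(5,d,unit),5),node(5,5,d),5) ≐ y1.
Bind y1 := node(node(node(unit,unit,node(5,d,unit)),node(5,d,unit),5),node(5,5,d),5).
MGU = { v ↦ node(5,d,unit), s ↦ node(unit,unit,node(5,d,unit)), y1 ↦ node(node(node(unit,unit,node(5,d,unit)),node(5,d,unit),5),node(5,5,d),5) }, so y1 ↦ node(node(node(unit,unit,node(5,d,unit)),node(5,d,unit),5),node(5,5,d),5).

node(node(node(unit,unit,node(5,d,unit)),node(5,d,unit),5),node(5,5,d),5)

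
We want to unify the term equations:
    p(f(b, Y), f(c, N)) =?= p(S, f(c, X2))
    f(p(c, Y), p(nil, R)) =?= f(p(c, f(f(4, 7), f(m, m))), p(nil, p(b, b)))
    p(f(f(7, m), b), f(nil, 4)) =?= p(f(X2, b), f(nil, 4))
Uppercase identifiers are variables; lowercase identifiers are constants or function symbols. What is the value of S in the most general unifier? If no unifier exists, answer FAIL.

f(b, f(f(4, 7), f(m, m)))

Decompose p/2: f(b, Y) =?= S,  f(c, N) =?= f(c, X2).
Bind S := f(b, Y); no other remaining equation mentions S.
Decompose f/2: c =?= c,  N =?= X2.
Delete trivial equation c =?= c.
Bind N := X2; no other remaining equation mentions N.
Decompose f/2: p(c, Y) =?= p(c, f(f(4, 7), f(m, m))),  p(nil, R) =?= p(nil, p(b, b)).
Decompose p/2: c =?= c,  Y =?= f(f(4, 7), f(m, m)).
Delete trivial equation c =?= c.
Bind Y := f(f(4, 7), f(m, m)); no other remaining equation mentions Y. Substituting into the earlier binding gives S := f(b, f(f(4, 7), f(m, m))).
Decompose p/2: nil =?= nil,  R =?= p(b, b).
Delete trivial equation nil =?= nil.
Bind R := p(b, b); no other remaining equation mentions R.
Decompose p/2: f(f(7, m), b) =?= f(X2, b),  f(nil, 4) =?= f(nil, 4).
Decompose f/2: f(7, m) =?= X2,  b =?= b.
Bind X2 := f(7, m); no other remaining equation mentions X2. Substituting into the earlier binding gives N := f(7, m).
Delete trivial equation b =?= b.
Delete trivial equation f(nil, 4) =?= f(nil, 4).
MGU = { S ↦ f(b, f(f(4, 7), f(m, m))), N ↦ f(7, m), Y ↦ f(f(4, 7), f(m, m)), R ↦ p(b, b), X2 ↦ f(7, m) }, so S ↦ f(b, f(f(4, 7), f(m, m))).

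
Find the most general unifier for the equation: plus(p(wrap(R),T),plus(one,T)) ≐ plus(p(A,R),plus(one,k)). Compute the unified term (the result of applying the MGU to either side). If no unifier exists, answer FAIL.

Decompose plus/2: p(wrap(R),T) ≐ p(A,R),  plus(one,T) ≐ plus(one,k).
Decompose p/2: wrap(R) ≐ A,  T ≐ R.
Bind A := wrap(R); no other remaining equation mentions A.
Bind T := R; substituting into the remaining equation gives: plus(one,R) ≐ plus(one,k).
Decompose plus/2: one ≐ one,  R ≐ k.
Delete trivial equation one ≐ one.
Bind R := k. Substituting into the earlier bindings gives A := wrap(k), T := k.
Applying the MGU to either side gives plus(p(wrap(k),k),plus(one,k)).

plus(p(wrap(k),k),plus(one,k))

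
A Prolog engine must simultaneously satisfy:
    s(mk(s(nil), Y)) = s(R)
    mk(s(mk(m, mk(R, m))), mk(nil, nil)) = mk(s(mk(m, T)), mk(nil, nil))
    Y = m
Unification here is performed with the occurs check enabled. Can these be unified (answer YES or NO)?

YES

Decompose s/1: mk(s(nil), Y) = R.
Bind R := mk(s(nil), Y); substituting into the one remaining equation that mentions R gives: mk(s(mk(m, mk(mk(s(nil), Y), m))), mk(nil, nil)) = mk(s(mk(m, T)), mk(nil, nil)).
Decompose mk/2: s(mk(m, mk(mk(s(nil), Y), m))) = s(mk(m, T)),  mk(nil, nil) = mk(nil, nil).
Decompose s/1: mk(m, mk(mk(s(nil), Y), m)) = mk(m, T).
Decompose mk/2: m = m,  mk(mk(s(nil), Y), m) = T.
Delete trivial equation m = m.
Bind T := mk(mk(s(nil), Y), m); no other remaining equation mentions T.
Delete trivial equation mk(nil, nil) = mk(nil, nil).
Bind Y := m. Substituting into the earlier bindings gives R := mk(s(nil), m), T := mk(mk(s(nil), m), m).
No equations remain and no clash or occurs-check failure arose, so a unifier exists.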